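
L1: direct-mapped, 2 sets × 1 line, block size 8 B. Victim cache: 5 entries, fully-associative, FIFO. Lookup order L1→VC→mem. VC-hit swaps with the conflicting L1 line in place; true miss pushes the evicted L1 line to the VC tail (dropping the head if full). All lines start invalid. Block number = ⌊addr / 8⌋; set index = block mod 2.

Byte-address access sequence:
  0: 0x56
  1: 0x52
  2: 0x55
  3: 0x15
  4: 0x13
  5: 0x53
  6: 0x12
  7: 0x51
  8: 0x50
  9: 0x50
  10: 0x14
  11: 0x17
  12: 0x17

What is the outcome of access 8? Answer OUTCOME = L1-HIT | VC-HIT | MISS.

OUTCOME = L1-HIT

#0 0x56→b10/s0 MISS; vc=[]
#1 0x52→b10/s0 L1-HIT; vc=[]
#2 0x55→b10/s0 L1-HIT; vc=[]
#3 0x15→b2/s0 MISS; vc=[10]
#4 0x13→b2/s0 L1-HIT; vc=[10]
#5 0x53→b10/s0 VC-HIT; vc=[2]
#6 0x12→b2/s0 VC-HIT; vc=[10]
#7 0x51→b10/s0 VC-HIT; vc=[2]
#8 0x50→b10/s0 L1-HIT; vc=[2]
#9 0x50→b10/s0 L1-HIT; vc=[2]
#10 0x14→b2/s0 VC-HIT; vc=[10]
#11 0x17→b2/s0 L1-HIT; vc=[10]
#12 0x17→b2/s0 L1-HIT; vc=[10]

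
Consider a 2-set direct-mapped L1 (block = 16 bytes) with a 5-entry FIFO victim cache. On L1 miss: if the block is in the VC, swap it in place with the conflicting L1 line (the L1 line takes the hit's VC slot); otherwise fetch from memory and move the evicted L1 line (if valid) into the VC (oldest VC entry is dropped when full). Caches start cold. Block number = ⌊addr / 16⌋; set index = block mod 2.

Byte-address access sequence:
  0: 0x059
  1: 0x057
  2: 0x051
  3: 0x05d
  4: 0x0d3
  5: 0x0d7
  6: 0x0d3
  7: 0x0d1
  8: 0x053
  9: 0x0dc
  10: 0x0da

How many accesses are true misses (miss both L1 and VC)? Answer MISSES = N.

#0 0x59→b5/s1 MISS; vc=[]
#1 0x57→b5/s1 L1-HIT; vc=[]
#2 0x51→b5/s1 L1-HIT; vc=[]
#3 0x5d→b5/s1 L1-HIT; vc=[]
#4 0xd3→b13/s1 MISS; vc=[5]
#5 0xd7→b13/s1 L1-HIT; vc=[5]
#6 0xd3→b13/s1 L1-HIT; vc=[5]
#7 0xd1→b13/s1 L1-HIT; vc=[5]
#8 0x53→b5/s1 VC-HIT; vc=[13]
#9 0xdc→b13/s1 VC-HIT; vc=[5]
#10 0xda→b13/s1 L1-HIT; vc=[5]

MISSES = 2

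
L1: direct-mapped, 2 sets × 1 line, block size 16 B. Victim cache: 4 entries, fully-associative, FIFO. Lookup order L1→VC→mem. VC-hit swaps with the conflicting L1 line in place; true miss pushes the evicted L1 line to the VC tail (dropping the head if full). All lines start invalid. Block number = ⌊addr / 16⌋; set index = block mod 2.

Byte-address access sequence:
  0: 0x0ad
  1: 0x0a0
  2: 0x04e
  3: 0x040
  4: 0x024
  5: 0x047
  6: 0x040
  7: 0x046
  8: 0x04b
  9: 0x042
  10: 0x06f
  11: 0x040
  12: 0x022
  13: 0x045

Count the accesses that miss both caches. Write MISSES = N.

#0 0xad→b10/s0 MISS; vc=[]
#1 0xa0→b10/s0 L1-HIT; vc=[]
#2 0x4e→b4/s0 MISS; vc=[10]
#3 0x40→b4/s0 L1-HIT; vc=[10]
#4 0x24→b2/s0 MISS; vc=[10,4]
#5 0x47→b4/s0 VC-HIT; vc=[10,2]
#6 0x40→b4/s0 L1-HIT; vc=[10,2]
#7 0x46→b4/s0 L1-HIT; vc=[10,2]
#8 0x4b→b4/s0 L1-HIT; vc=[10,2]
#9 0x42→b4/s0 L1-HIT; vc=[10,2]
#10 0x6f→b6/s0 MISS; vc=[10,2,4]
#11 0x40→b4/s0 VC-HIT; vc=[10,2,6]
#12 0x22→b2/s0 VC-HIT; vc=[10,4,6]
#13 0x45→b4/s0 VC-HIT; vc=[10,2,6]

MISSES = 4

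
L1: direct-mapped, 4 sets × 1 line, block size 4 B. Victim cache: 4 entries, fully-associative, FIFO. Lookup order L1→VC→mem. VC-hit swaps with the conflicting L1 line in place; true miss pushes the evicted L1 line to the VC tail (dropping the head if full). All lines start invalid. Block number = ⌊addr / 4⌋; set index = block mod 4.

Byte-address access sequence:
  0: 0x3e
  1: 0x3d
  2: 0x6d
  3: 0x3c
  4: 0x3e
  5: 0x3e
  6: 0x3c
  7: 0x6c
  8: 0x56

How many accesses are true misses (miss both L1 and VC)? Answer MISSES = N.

0: 0x3e (blk 15, set 3) → MISS  vc=[]
1: 0x3d (blk 15, set 3) → L1-HIT  vc=[]
2: 0x6d (blk 27, set 3) → MISS  vc=[15]
3: 0x3c (blk 15, set 3) → VC-HIT  vc=[27]
4: 0x3e (blk 15, set 3) → L1-HIT  vc=[27]
5: 0x3e (blk 15, set 3) → L1-HIT  vc=[27]
6: 0x3c (blk 15, set 3) → L1-HIT  vc=[27]
7: 0x6c (blk 27, set 3) → VC-HIT  vc=[15]
8: 0x56 (blk 21, set 1) → MISS  vc=[15]

MISSES = 3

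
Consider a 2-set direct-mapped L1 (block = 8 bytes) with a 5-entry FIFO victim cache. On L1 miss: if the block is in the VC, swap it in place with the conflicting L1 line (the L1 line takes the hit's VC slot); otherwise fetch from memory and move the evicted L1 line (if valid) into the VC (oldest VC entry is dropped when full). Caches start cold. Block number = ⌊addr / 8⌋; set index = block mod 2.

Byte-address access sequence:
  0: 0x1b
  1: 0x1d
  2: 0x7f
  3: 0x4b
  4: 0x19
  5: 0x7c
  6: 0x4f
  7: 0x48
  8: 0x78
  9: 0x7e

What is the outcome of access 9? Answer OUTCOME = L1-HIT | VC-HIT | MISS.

0: 0x1b (blk 3, set 1) → MISS  vc=[]
1: 0x1d (blk 3, set 1) → L1-HIT  vc=[]
2: 0x7f (blk 15, set 1) → MISS  vc=[3]
3: 0x4b (blk 9, set 1) → MISS  vc=[3, 15]
4: 0x19 (blk 3, set 1) → VC-HIT  vc=[9, 15]
5: 0x7c (blk 15, set 1) → VC-HIT  vc=[9, 3]
6: 0x4f (blk 9, set 1) → VC-HIT  vc=[15, 3]
7: 0x48 (blk 9, set 1) → L1-HIT  vc=[15, 3]
8: 0x78 (blk 15, set 1) → VC-HIT  vc=[9, 3]
9: 0x7e (blk 15, set 1) → L1-HIT  vc=[9, 3]

OUTCOME = L1-HIT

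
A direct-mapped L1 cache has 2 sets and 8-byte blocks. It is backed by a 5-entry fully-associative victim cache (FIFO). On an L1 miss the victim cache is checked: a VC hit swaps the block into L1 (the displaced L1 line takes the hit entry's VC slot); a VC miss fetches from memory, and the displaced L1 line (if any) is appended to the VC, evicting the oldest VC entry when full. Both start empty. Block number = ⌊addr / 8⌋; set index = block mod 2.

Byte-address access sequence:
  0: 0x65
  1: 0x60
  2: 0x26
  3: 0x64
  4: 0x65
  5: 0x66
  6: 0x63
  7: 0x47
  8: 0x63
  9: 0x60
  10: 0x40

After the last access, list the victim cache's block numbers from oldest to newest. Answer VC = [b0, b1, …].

VC = [4, 12]

  [0] addr=0x65 blk=12 s=0: MISS | VC []
  [1] addr=0x60 blk=12 s=0: L1-HIT | VC []
  [2] addr=0x26 blk=4 s=0: MISS | VC [12]
  [3] addr=0x64 blk=12 s=0: VC-HIT | VC [4]
  [4] addr=0x65 blk=12 s=0: L1-HIT | VC [4]
  [5] addr=0x66 blk=12 s=0: L1-HIT | VC [4]
  [6] addr=0x63 blk=12 s=0: L1-HIT | VC [4]
  [7] addr=0x47 blk=8 s=0: MISS | VC [4, 12]
  [8] addr=0x63 blk=12 s=0: VC-HIT | VC [4, 8]
  [9] addr=0x60 blk=12 s=0: L1-HIT | VC [4, 8]
  [10] addr=0x40 blk=8 s=0: VC-HIT | VC [4, 12]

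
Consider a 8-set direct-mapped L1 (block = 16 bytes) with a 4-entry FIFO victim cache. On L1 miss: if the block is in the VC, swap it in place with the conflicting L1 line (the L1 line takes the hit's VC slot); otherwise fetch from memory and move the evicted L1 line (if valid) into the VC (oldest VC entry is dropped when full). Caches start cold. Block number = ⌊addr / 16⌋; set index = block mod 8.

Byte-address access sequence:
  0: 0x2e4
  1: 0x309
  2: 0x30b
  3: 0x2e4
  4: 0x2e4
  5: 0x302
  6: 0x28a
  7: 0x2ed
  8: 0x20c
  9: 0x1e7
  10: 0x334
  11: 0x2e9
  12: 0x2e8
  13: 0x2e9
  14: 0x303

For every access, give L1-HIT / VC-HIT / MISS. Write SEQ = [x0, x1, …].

0: 0x2e4 (blk 46, set 6) → MISS  vc=[]
1: 0x309 (blk 48, set 0) → MISS  vc=[]
2: 0x30b (blk 48, set 0) → L1-HIT  vc=[]
3: 0x2e4 (blk 46, set 6) → L1-HIT  vc=[]
4: 0x2e4 (blk 46, set 6) → L1-HIT  vc=[]
5: 0x302 (blk 48, set 0) → L1-HIT  vc=[]
6: 0x28a (blk 40, set 0) → MISS  vc=[48]
7: 0x2ed (blk 46, set 6) → L1-HIT  vc=[48]
8: 0x20c (blk 32, set 0) → MISS  vc=[48, 40]
9: 0x1e7 (blk 30, set 6) → MISS  vc=[48, 40, 46]
10: 0x334 (blk 51, set 3) → MISS  vc=[48, 40, 46]
11: 0x2e9 (blk 46, set 6) → VC-HIT  vc=[48, 40, 30]
12: 0x2e8 (blk 46, set 6) → L1-HIT  vc=[48, 40, 30]
13: 0x2e9 (blk 46, set 6) → L1-HIT  vc=[48, 40, 30]
14: 0x303 (blk 48, set 0) → VC-HIT  vc=[32, 40, 30]

SEQ = [MISS, MISS, L1-HIT, L1-HIT, L1-HIT, L1-HIT, MISS, L1-HIT, MISS, MISS, MISS, VC-HIT, L1-HIT, L1-HIT, VC-HIT]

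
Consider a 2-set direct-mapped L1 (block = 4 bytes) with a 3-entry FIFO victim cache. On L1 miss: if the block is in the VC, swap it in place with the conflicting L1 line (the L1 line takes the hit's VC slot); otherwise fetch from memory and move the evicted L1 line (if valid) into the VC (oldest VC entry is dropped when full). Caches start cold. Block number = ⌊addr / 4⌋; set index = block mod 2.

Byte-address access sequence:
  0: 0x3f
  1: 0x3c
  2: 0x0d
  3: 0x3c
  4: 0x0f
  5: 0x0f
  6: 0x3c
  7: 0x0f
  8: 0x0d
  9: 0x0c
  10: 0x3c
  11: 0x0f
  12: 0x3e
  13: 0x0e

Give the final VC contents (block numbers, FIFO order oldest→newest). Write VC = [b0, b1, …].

VC = [15]

0: 0x3f (blk 15, set 1) → MISS  vc=[]
1: 0x3c (blk 15, set 1) → L1-HIT  vc=[]
2: 0xd (blk 3, set 1) → MISS  vc=[15]
3: 0x3c (blk 15, set 1) → VC-HIT  vc=[3]
4: 0xf (blk 3, set 1) → VC-HIT  vc=[15]
5: 0xf (blk 3, set 1) → L1-HIT  vc=[15]
6: 0x3c (blk 15, set 1) → VC-HIT  vc=[3]
7: 0xf (blk 3, set 1) → VC-HIT  vc=[15]
8: 0xd (blk 3, set 1) → L1-HIT  vc=[15]
9: 0xc (blk 3, set 1) → L1-HIT  vc=[15]
10: 0x3c (blk 15, set 1) → VC-HIT  vc=[3]
11: 0xf (blk 3, set 1) → VC-HIT  vc=[15]
12: 0x3e (blk 15, set 1) → VC-HIT  vc=[3]
13: 0xe (blk 3, set 1) → VC-HIT  vc=[15]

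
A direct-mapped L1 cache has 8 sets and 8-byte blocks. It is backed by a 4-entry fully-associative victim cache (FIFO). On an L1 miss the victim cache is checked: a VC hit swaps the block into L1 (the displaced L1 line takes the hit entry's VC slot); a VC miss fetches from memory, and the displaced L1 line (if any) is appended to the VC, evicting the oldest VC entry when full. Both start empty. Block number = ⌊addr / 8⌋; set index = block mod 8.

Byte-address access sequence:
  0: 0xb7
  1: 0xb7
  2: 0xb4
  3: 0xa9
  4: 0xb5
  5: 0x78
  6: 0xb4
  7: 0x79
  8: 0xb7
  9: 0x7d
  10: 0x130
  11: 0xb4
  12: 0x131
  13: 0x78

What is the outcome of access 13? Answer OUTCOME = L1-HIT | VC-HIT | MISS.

  [0] addr=0xb7 blk=22 s=6: MISS | VC []
  [1] addr=0xb7 blk=22 s=6: L1-HIT | VC []
  [2] addr=0xb4 blk=22 s=6: L1-HIT | VC []
  [3] addr=0xa9 blk=21 s=5: MISS | VC []
  [4] addr=0xb5 blk=22 s=6: L1-HIT | VC []
  [5] addr=0x78 blk=15 s=7: MISS | VC []
  [6] addr=0xb4 blk=22 s=6: L1-HIT | VC []
  [7] addr=0x79 blk=15 s=7: L1-HIT | VC []
  [8] addr=0xb7 blk=22 s=6: L1-HIT | VC []
  [9] addr=0x7d blk=15 s=7: L1-HIT | VC []
  [10] addr=0x130 blk=38 s=6: MISS | VC [22]
  [11] addr=0xb4 blk=22 s=6: VC-HIT | VC [38]
  [12] addr=0x131 blk=38 s=6: VC-HIT | VC [22]
  [13] addr=0x78 blk=15 s=7: L1-HIT | VC [22]

OUTCOME = L1-HIT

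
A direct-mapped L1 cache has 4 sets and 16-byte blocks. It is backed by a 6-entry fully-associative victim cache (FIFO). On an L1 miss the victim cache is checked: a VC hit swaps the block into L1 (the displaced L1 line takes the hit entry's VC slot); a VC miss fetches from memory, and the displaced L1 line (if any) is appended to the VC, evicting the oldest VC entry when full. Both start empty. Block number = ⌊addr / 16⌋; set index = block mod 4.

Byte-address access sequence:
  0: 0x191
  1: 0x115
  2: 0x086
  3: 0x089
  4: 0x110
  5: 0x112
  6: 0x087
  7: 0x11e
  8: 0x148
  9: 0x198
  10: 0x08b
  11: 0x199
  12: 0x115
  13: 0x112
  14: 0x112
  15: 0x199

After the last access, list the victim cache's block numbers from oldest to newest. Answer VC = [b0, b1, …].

VC = [17, 20]

#0 0x191→b25/s1 MISS; vc=[]
#1 0x115→b17/s1 MISS; vc=[25]
#2 0x86→b8/s0 MISS; vc=[25]
#3 0x89→b8/s0 L1-HIT; vc=[25]
#4 0x110→b17/s1 L1-HIT; vc=[25]
#5 0x112→b17/s1 L1-HIT; vc=[25]
#6 0x87→b8/s0 L1-HIT; vc=[25]
#7 0x11e→b17/s1 L1-HIT; vc=[25]
#8 0x148→b20/s0 MISS; vc=[25,8]
#9 0x198→b25/s1 VC-HIT; vc=[17,8]
#10 0x8b→b8/s0 VC-HIT; vc=[17,20]
#11 0x199→b25/s1 L1-HIT; vc=[17,20]
#12 0x115→b17/s1 VC-HIT; vc=[25,20]
#13 0x112→b17/s1 L1-HIT; vc=[25,20]
#14 0x112→b17/s1 L1-HIT; vc=[25,20]
#15 0x199→b25/s1 VC-HIT; vc=[17,20]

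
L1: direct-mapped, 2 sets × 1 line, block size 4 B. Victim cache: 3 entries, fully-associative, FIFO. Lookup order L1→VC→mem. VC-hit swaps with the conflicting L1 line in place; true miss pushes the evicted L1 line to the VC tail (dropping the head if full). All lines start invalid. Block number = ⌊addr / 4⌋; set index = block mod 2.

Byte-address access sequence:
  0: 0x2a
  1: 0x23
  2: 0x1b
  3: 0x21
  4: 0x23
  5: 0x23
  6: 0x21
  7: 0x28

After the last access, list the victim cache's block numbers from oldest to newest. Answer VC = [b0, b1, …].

VC = [8, 6]

0: 0x2a (blk 10, set 0) → MISS  vc=[]
1: 0x23 (blk 8, set 0) → MISS  vc=[10]
2: 0x1b (blk 6, set 0) → MISS  vc=[10, 8]
3: 0x21 (blk 8, set 0) → VC-HIT  vc=[10, 6]
4: 0x23 (blk 8, set 0) → L1-HIT  vc=[10, 6]
5: 0x23 (blk 8, set 0) → L1-HIT  vc=[10, 6]
6: 0x21 (blk 8, set 0) → L1-HIT  vc=[10, 6]
7: 0x28 (blk 10, set 0) → VC-HIT  vc=[8, 6]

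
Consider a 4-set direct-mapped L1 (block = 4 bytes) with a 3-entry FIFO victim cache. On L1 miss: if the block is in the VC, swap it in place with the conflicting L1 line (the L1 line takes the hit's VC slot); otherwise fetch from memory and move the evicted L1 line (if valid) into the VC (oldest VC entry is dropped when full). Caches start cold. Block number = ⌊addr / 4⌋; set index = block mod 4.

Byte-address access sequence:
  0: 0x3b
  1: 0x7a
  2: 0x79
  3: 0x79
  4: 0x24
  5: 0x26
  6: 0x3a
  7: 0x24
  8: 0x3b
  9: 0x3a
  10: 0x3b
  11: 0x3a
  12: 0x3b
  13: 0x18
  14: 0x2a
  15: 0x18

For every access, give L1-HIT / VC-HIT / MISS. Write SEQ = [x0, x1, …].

SEQ = [MISS, MISS, L1-HIT, L1-HIT, MISS, L1-HIT, VC-HIT, L1-HIT, L1-HIT, L1-HIT, L1-HIT, L1-HIT, L1-HIT, MISS, MISS, VC-HIT]

0: 0x3b (blk 14, set 2) → MISS  vc=[]
1: 0x7a (blk 30, set 2) → MISS  vc=[14]
2: 0x79 (blk 30, set 2) → L1-HIT  vc=[14]
3: 0x79 (blk 30, set 2) → L1-HIT  vc=[14]
4: 0x24 (blk 9, set 1) → MISS  vc=[14]
5: 0x26 (blk 9, set 1) → L1-HIT  vc=[14]
6: 0x3a (blk 14, set 2) → VC-HIT  vc=[30]
7: 0x24 (blk 9, set 1) → L1-HIT  vc=[30]
8: 0x3b (blk 14, set 2) → L1-HIT  vc=[30]
9: 0x3a (blk 14, set 2) → L1-HIT  vc=[30]
10: 0x3b (blk 14, set 2) → L1-HIT  vc=[30]
11: 0x3a (blk 14, set 2) → L1-HIT  vc=[30]
12: 0x3b (blk 14, set 2) → L1-HIT  vc=[30]
13: 0x18 (blk 6, set 2) → MISS  vc=[30, 14]
14: 0x2a (blk 10, set 2) → MISS  vc=[30, 14, 6]
15: 0x18 (blk 6, set 2) → VC-HIT  vc=[30, 14, 10]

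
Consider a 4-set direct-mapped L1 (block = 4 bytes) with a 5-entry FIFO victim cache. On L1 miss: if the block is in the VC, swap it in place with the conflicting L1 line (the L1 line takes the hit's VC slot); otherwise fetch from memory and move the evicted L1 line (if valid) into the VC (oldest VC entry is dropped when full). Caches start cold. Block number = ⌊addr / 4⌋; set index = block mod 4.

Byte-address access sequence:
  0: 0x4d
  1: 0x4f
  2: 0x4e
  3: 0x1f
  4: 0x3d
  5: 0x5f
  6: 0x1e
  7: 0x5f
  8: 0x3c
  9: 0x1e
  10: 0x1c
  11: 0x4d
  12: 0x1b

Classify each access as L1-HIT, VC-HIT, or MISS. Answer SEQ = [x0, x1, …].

SEQ = [MISS, L1-HIT, L1-HIT, MISS, MISS, MISS, VC-HIT, VC-HIT, VC-HIT, VC-HIT, L1-HIT, VC-HIT, MISS]

#0 0x4d→b19/s3 MISS; vc=[]
#1 0x4f→b19/s3 L1-HIT; vc=[]
#2 0x4e→b19/s3 L1-HIT; vc=[]
#3 0x1f→b7/s3 MISS; vc=[19]
#4 0x3d→b15/s3 MISS; vc=[19,7]
#5 0x5f→b23/s3 MISS; vc=[19,7,15]
#6 0x1e→b7/s3 VC-HIT; vc=[19,23,15]
#7 0x5f→b23/s3 VC-HIT; vc=[19,7,15]
#8 0x3c→b15/s3 VC-HIT; vc=[19,7,23]
#9 0x1e→b7/s3 VC-HIT; vc=[19,15,23]
#10 0x1c→b7/s3 L1-HIT; vc=[19,15,23]
#11 0x4d→b19/s3 VC-HIT; vc=[7,15,23]
#12 0x1b→b6/s2 MISS; vc=[7,15,23]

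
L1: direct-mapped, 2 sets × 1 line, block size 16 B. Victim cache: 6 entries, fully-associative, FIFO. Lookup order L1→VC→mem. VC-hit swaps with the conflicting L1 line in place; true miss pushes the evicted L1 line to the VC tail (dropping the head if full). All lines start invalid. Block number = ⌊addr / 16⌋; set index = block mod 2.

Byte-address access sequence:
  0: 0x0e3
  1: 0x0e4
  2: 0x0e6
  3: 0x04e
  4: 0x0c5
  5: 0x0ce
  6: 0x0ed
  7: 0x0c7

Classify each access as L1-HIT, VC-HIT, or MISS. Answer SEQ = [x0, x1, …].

#0 0xe3→b14/s0 MISS; vc=[]
#1 0xe4→b14/s0 L1-HIT; vc=[]
#2 0xe6→b14/s0 L1-HIT; vc=[]
#3 0x4e→b4/s0 MISS; vc=[14]
#4 0xc5→b12/s0 MISS; vc=[14,4]
#5 0xce→b12/s0 L1-HIT; vc=[14,4]
#6 0xed→b14/s0 VC-HIT; vc=[12,4]
#7 0xc7→b12/s0 VC-HIT; vc=[14,4]

SEQ = [MISS, L1-HIT, L1-HIT, MISS, MISS, L1-HIT, VC-HIT, VC-HIT]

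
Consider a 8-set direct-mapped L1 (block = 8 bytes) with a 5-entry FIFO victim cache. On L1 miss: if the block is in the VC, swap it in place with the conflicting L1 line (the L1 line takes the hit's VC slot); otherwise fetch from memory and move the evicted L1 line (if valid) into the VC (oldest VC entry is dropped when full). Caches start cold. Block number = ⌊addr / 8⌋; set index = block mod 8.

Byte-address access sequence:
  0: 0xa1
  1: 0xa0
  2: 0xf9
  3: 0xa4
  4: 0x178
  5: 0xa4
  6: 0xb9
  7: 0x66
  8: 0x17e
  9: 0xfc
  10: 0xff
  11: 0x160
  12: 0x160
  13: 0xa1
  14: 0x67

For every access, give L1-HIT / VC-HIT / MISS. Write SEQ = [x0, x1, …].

0: 0xa1 (blk 20, set 4) → MISS  vc=[]
1: 0xa0 (blk 20, set 4) → L1-HIT  vc=[]
2: 0xf9 (blk 31, set 7) → MISS  vc=[]
3: 0xa4 (blk 20, set 4) → L1-HIT  vc=[]
4: 0x178 (blk 47, set 7) → MISS  vc=[31]
5: 0xa4 (blk 20, set 4) → L1-HIT  vc=[31]
6: 0xb9 (blk 23, set 7) → MISS  vc=[31, 47]
7: 0x66 (blk 12, set 4) → MISS  vc=[31, 47, 20]
8: 0x17e (blk 47, set 7) → VC-HIT  vc=[31, 23, 20]
9: 0xfc (blk 31, set 7) → VC-HIT  vc=[47, 23, 20]
10: 0xff (blk 31, set 7) → L1-HIT  vc=[47, 23, 20]
11: 0x160 (blk 44, set 4) → MISS  vc=[47, 23, 20, 12]
12: 0x160 (blk 44, set 4) → L1-HIT  vc=[47, 23, 20, 12]
13: 0xa1 (blk 20, set 4) → VC-HIT  vc=[47, 23, 44, 12]
14: 0x67 (blk 12, set 4) → VC-HIT  vc=[47, 23, 44, 20]

SEQ = [MISS, L1-HIT, MISS, L1-HIT, MISS, L1-HIT, MISS, MISS, VC-HIT, VC-HIT, L1-HIT, MISS, L1-HIT, VC-HIT, VC-HIT]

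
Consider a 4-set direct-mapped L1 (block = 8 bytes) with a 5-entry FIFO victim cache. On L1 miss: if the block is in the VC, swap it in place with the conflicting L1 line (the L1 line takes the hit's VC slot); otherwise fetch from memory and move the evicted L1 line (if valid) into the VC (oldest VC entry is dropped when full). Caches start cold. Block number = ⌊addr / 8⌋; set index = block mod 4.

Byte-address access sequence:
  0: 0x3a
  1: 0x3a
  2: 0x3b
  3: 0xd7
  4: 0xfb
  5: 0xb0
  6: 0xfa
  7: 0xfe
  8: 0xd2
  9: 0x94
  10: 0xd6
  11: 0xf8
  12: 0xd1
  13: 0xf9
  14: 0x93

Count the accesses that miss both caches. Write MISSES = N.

  [0] addr=0x3a blk=7 s=3: MISS | VC []
  [1] addr=0x3a blk=7 s=3: L1-HIT | VC []
  [2] addr=0x3b blk=7 s=3: L1-HIT | VC []
  [3] addr=0xd7 blk=26 s=2: MISS | VC []
  [4] addr=0xfb blk=31 s=3: MISS | VC [7]
  [5] addr=0xb0 blk=22 s=2: MISS | VC [7, 26]
  [6] addr=0xfa blk=31 s=3: L1-HIT | VC [7, 26]
  [7] addr=0xfe blk=31 s=3: L1-HIT | VC [7, 26]
  [8] addr=0xd2 blk=26 s=2: VC-HIT | VC [7, 22]
  [9] addr=0x94 blk=18 s=2: MISS | VC [7, 22, 26]
  [10] addr=0xd6 blk=26 s=2: VC-HIT | VC [7, 22, 18]
  [11] addr=0xf8 blk=31 s=3: L1-HIT | VC [7, 22, 18]
  [12] addr=0xd1 blk=26 s=2: L1-HIT | VC [7, 22, 18]
  [13] addr=0xf9 blk=31 s=3: L1-HIT | VC [7, 22, 18]
  [14] addr=0x93 blk=18 s=2: VC-HIT | VC [7, 22, 26]

MISSES = 5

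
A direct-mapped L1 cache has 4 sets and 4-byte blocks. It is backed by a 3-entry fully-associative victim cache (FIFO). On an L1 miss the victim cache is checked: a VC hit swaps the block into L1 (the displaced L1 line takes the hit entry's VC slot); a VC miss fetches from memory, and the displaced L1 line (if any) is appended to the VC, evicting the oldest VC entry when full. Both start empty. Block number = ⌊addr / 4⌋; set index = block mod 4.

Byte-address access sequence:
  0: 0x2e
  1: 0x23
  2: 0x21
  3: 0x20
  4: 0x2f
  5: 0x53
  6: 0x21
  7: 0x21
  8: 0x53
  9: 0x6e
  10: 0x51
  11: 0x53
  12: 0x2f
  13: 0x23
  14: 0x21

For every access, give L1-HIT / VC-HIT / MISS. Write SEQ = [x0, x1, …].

0: 0x2e (blk 11, set 3) → MISS  vc=[]
1: 0x23 (blk 8, set 0) → MISS  vc=[]
2: 0x21 (blk 8, set 0) → L1-HIT  vc=[]
3: 0x20 (blk 8, set 0) → L1-HIT  vc=[]
4: 0x2f (blk 11, set 3) → L1-HIT  vc=[]
5: 0x53 (blk 20, set 0) → MISS  vc=[8]
6: 0x21 (blk 8, set 0) → VC-HIT  vc=[20]
7: 0x21 (blk 8, set 0) → L1-HIT  vc=[20]
8: 0x53 (blk 20, set 0) → VC-HIT  vc=[8]
9: 0x6e (blk 27, set 3) → MISS  vc=[8, 11]
10: 0x51 (blk 20, set 0) → L1-HIT  vc=[8, 11]
11: 0x53 (blk 20, set 0) → L1-HIT  vc=[8, 11]
12: 0x2f (blk 11, set 3) → VC-HIT  vc=[8, 27]
13: 0x23 (blk 8, set 0) → VC-HIT  vc=[20, 27]
14: 0x21 (blk 8, set 0) → L1-HIT  vc=[20, 27]

SEQ = [MISS, MISS, L1-HIT, L1-HIT, L1-HIT, MISS, VC-HIT, L1-HIT, VC-HIT, MISS, L1-HIT, L1-HIT, VC-HIT, VC-HIT, L1-HIT]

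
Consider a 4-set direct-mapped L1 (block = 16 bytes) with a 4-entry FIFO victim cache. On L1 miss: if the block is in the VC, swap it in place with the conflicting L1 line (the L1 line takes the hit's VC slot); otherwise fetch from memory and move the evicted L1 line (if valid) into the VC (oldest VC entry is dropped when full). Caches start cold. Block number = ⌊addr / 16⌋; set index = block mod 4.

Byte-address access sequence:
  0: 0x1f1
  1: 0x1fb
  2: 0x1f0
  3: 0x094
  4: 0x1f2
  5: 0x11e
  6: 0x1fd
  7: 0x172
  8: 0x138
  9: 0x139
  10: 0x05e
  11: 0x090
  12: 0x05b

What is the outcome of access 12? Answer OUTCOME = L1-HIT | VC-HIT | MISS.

#0 0x1f1→b31/s3 MISS; vc=[]
#1 0x1fb→b31/s3 L1-HIT; vc=[]
#2 0x1f0→b31/s3 L1-HIT; vc=[]
#3 0x94→b9/s1 MISS; vc=[]
#4 0x1f2→b31/s3 L1-HIT; vc=[]
#5 0x11e→b17/s1 MISS; vc=[9]
#6 0x1fd→b31/s3 L1-HIT; vc=[9]
#7 0x172→b23/s3 MISS; vc=[9,31]
#8 0x138→b19/s3 MISS; vc=[9,31,23]
#9 0x139→b19/s3 L1-HIT; vc=[9,31,23]
#10 0x5e→b5/s1 MISS; vc=[9,31,23,17]
#11 0x90→b9/s1 VC-HIT; vc=[5,31,23,17]
#12 0x5b→b5/s1 VC-HIT; vc=[9,31,23,17]

OUTCOME = VC-HIT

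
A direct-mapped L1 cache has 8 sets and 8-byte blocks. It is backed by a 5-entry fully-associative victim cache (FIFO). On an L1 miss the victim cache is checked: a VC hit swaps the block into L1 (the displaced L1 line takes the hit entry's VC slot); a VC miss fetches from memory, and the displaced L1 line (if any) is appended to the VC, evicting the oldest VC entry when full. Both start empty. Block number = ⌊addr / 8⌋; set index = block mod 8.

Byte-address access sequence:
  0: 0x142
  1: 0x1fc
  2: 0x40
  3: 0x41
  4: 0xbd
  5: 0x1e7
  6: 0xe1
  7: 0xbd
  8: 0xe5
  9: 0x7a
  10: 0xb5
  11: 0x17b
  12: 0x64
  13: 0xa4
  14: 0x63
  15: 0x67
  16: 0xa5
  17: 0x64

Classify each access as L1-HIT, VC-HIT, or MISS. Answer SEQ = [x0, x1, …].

SEQ = [MISS, MISS, MISS, L1-HIT, MISS, MISS, MISS, L1-HIT, L1-HIT, MISS, MISS, MISS, MISS, MISS, VC-HIT, L1-HIT, VC-HIT, VC-HIT]

#0 0x142→b40/s0 MISS; vc=[]
#1 0x1fc→b63/s7 MISS; vc=[]
#2 0x40→b8/s0 MISS; vc=[40]
#3 0x41→b8/s0 L1-HIT; vc=[40]
#4 0xbd→b23/s7 MISS; vc=[40,63]
#5 0x1e7→b60/s4 MISS; vc=[40,63]
#6 0xe1→b28/s4 MISS; vc=[40,63,60]
#7 0xbd→b23/s7 L1-HIT; vc=[40,63,60]
#8 0xe5→b28/s4 L1-HIT; vc=[40,63,60]
#9 0x7a→b15/s7 MISS; vc=[40,63,60,23]
#10 0xb5→b22/s6 MISS; vc=[40,63,60,23]
#11 0x17b→b47/s7 MISS; vc=[40,63,60,23,15]
#12 0x64→b12/s4 MISS; vc=[63,60,23,15,28]
#13 0xa4→b20/s4 MISS; vc=[60,23,15,28,12]
#14 0x63→b12/s4 VC-HIT; vc=[60,23,15,28,20]
#15 0x67→b12/s4 L1-HIT; vc=[60,23,15,28,20]
#16 0xa5→b20/s4 VC-HIT; vc=[60,23,15,28,12]
#17 0x64→b12/s4 VC-HIT; vc=[60,23,15,28,20]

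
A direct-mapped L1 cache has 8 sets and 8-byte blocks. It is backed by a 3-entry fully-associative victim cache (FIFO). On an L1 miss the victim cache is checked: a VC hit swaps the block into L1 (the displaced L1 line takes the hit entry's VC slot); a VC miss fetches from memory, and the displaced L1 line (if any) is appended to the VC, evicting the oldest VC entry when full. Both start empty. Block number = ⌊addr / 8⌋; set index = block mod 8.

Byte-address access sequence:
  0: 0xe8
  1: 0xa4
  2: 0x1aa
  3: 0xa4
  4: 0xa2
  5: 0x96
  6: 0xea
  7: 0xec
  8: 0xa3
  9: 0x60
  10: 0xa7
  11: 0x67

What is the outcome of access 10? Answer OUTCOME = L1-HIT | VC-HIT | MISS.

0: 0xe8 (blk 29, set 5) → MISS  vc=[]
1: 0xa4 (blk 20, set 4) → MISS  vc=[]
2: 0x1aa (blk 53, set 5) → MISS  vc=[29]
3: 0xa4 (blk 20, set 4) → L1-HIT  vc=[29]
4: 0xa2 (blk 20, set 4) → L1-HIT  vc=[29]
5: 0x96 (blk 18, set 2) → MISS  vc=[29]
6: 0xea (blk 29, set 5) → VC-HIT  vc=[53]
7: 0xec (blk 29, set 5) → L1-HIT  vc=[53]
8: 0xa3 (blk 20, set 4) → L1-HIT  vc=[53]
9: 0x60 (blk 12, set 4) → MISS  vc=[53, 20]
10: 0xa7 (blk 20, set 4) → VC-HIT  vc=[53, 12]
11: 0x67 (blk 12, set 4) → VC-HIT  vc=[53, 20]

OUTCOME = VC-HIT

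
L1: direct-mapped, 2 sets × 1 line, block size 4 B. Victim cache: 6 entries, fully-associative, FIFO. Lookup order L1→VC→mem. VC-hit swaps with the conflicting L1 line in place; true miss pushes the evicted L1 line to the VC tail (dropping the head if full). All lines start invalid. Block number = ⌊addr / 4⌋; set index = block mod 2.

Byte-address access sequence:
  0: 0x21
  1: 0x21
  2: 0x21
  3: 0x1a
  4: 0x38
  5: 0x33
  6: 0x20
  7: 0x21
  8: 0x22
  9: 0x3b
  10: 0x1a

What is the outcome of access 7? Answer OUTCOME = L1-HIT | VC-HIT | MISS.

OUTCOME = L1-HIT

0: 0x21 (blk 8, set 0) → MISS  vc=[]
1: 0x21 (blk 8, set 0) → L1-HIT  vc=[]
2: 0x21 (blk 8, set 0) → L1-HIT  vc=[]
3: 0x1a (blk 6, set 0) → MISS  vc=[8]
4: 0x38 (blk 14, set 0) → MISS  vc=[8, 6]
5: 0x33 (blk 12, set 0) → MISS  vc=[8, 6, 14]
6: 0x20 (blk 8, set 0) → VC-HIT  vc=[12, 6, 14]
7: 0x21 (blk 8, set 0) → L1-HIT  vc=[12, 6, 14]
8: 0x22 (blk 8, set 0) → L1-HIT  vc=[12, 6, 14]
9: 0x3b (blk 14, set 0) → VC-HIT  vc=[12, 6, 8]
10: 0x1a (blk 6, set 0) → VC-HIT  vc=[12, 14, 8]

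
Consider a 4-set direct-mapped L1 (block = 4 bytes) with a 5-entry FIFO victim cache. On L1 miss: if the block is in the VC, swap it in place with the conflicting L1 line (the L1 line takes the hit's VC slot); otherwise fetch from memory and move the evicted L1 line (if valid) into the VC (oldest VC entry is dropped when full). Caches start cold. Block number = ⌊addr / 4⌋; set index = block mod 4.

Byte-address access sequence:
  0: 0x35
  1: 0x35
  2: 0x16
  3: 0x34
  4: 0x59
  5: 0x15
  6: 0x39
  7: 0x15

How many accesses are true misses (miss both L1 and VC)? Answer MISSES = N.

0: 0x35 (blk 13, set 1) → MISS  vc=[]
1: 0x35 (blk 13, set 1) → L1-HIT  vc=[]
2: 0x16 (blk 5, set 1) → MISS  vc=[13]
3: 0x34 (blk 13, set 1) → VC-HIT  vc=[5]
4: 0x59 (blk 22, set 2) → MISS  vc=[5]
5: 0x15 (blk 5, set 1) → VC-HIT  vc=[13]
6: 0x39 (blk 14, set 2) → MISS  vc=[13, 22]
7: 0x15 (blk 5, set 1) → L1-HIT  vc=[13, 22]

MISSES = 4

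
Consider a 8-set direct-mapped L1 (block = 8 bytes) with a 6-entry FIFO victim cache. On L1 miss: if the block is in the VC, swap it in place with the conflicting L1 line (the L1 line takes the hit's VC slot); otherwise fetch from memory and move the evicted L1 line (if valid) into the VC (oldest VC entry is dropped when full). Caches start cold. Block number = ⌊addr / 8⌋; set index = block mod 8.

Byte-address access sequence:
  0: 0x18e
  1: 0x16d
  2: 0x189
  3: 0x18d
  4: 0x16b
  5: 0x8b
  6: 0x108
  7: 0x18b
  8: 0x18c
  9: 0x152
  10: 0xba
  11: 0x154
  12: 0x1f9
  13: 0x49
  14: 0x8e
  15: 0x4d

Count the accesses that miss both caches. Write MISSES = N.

MISSES = 8

#0 0x18e→b49/s1 MISS; vc=[]
#1 0x16d→b45/s5 MISS; vc=[]
#2 0x189→b49/s1 L1-HIT; vc=[]
#3 0x18d→b49/s1 L1-HIT; vc=[]
#4 0x16b→b45/s5 L1-HIT; vc=[]
#5 0x8b→b17/s1 MISS; vc=[49]
#6 0x108→b33/s1 MISS; vc=[49,17]
#7 0x18b→b49/s1 VC-HIT; vc=[33,17]
#8 0x18c→b49/s1 L1-HIT; vc=[33,17]
#9 0x152→b42/s2 MISS; vc=[33,17]
#10 0xba→b23/s7 MISS; vc=[33,17]
#11 0x154→b42/s2 L1-HIT; vc=[33,17]
#12 0x1f9→b63/s7 MISS; vc=[33,17,23]
#13 0x49→b9/s1 MISS; vc=[33,17,23,49]
#14 0x8e→b17/s1 VC-HIT; vc=[33,9,23,49]
#15 0x4d→b9/s1 VC-HIT; vc=[33,17,23,49]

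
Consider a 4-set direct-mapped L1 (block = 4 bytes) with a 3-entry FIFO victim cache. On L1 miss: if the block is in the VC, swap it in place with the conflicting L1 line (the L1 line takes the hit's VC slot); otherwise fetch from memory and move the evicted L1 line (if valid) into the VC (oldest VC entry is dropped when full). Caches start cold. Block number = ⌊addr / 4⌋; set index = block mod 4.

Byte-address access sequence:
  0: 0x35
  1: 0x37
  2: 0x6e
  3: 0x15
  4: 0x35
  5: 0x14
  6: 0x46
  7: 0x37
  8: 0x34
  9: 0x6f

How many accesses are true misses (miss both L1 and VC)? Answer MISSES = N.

MISSES = 4

#0 0x35→b13/s1 MISS; vc=[]
#1 0x37→b13/s1 L1-HIT; vc=[]
#2 0x6e→b27/s3 MISS; vc=[]
#3 0x15→b5/s1 MISS; vc=[13]
#4 0x35→b13/s1 VC-HIT; vc=[5]
#5 0x14→b5/s1 VC-HIT; vc=[13]
#6 0x46→b17/s1 MISS; vc=[13,5]
#7 0x37→b13/s1 VC-HIT; vc=[17,5]
#8 0x34→b13/s1 L1-HIT; vc=[17,5]
#9 0x6f→b27/s3 L1-HIT; vc=[17,5]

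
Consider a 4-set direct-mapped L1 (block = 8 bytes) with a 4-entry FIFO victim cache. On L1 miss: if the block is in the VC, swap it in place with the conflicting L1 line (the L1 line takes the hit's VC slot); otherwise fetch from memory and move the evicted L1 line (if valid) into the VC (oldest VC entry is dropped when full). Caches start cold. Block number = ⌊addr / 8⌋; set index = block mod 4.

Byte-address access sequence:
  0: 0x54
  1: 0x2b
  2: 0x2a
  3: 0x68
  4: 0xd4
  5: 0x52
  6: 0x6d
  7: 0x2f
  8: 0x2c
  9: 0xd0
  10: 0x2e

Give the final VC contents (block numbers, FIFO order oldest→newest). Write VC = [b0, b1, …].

VC = [13, 10]

  [0] addr=0x54 blk=10 s=2: MISS | VC []
  [1] addr=0x2b blk=5 s=1: MISS | VC []
  [2] addr=0x2a blk=5 s=1: L1-HIT | VC []
  [3] addr=0x68 blk=13 s=1: MISS | VC [5]
  [4] addr=0xd4 blk=26 s=2: MISS | VC [5, 10]
  [5] addr=0x52 blk=10 s=2: VC-HIT | VC [5, 26]
  [6] addr=0x6d blk=13 s=1: L1-HIT | VC [5, 26]
  [7] addr=0x2f blk=5 s=1: VC-HIT | VC [13, 26]
  [8] addr=0x2c blk=5 s=1: L1-HIT | VC [13, 26]
  [9] addr=0xd0 blk=26 s=2: VC-HIT | VC [13, 10]
  [10] addr=0x2e blk=5 s=1: L1-HIT | VC [13, 10]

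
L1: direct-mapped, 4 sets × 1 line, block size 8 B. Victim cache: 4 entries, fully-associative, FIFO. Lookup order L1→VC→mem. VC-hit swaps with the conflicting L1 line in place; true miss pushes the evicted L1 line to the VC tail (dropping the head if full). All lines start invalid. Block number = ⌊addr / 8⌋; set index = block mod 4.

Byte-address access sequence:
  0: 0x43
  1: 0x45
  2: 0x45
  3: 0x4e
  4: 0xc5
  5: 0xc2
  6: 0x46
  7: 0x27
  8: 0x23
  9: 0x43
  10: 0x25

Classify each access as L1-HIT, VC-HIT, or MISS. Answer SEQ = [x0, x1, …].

SEQ = [MISS, L1-HIT, L1-HIT, MISS, MISS, L1-HIT, VC-HIT, MISS, L1-HIT, VC-HIT, VC-HIT]

  [0] addr=0x43 blk=8 s=0: MISS | VC []
  [1] addr=0x45 blk=8 s=0: L1-HIT | VC []
  [2] addr=0x45 blk=8 s=0: L1-HIT | VC []
  [3] addr=0x4e blk=9 s=1: MISS | VC []
  [4] addr=0xc5 blk=24 s=0: MISS | VC [8]
  [5] addr=0xc2 blk=24 s=0: L1-HIT | VC [8]
  [6] addr=0x46 blk=8 s=0: VC-HIT | VC [24]
  [7] addr=0x27 blk=4 s=0: MISS | VC [24, 8]
  [8] addr=0x23 blk=4 s=0: L1-HIT | VC [24, 8]
  [9] addr=0x43 blk=8 s=0: VC-HIT | VC [24, 4]
  [10] addr=0x25 blk=4 s=0: VC-HIT | VC [24, 8]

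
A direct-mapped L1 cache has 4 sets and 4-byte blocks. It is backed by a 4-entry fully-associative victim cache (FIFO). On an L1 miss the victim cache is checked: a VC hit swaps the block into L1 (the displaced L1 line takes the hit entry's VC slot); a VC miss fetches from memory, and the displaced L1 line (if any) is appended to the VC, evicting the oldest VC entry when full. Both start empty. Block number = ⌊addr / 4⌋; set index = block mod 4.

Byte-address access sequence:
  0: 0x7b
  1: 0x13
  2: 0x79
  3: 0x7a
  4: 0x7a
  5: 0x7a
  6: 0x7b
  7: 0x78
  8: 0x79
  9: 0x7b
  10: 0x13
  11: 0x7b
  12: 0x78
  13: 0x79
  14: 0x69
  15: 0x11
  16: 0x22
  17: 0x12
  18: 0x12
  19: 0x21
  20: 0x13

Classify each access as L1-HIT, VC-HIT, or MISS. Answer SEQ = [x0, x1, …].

SEQ = [MISS, MISS, L1-HIT, L1-HIT, L1-HIT, L1-HIT, L1-HIT, L1-HIT, L1-HIT, L1-HIT, L1-HIT, L1-HIT, L1-HIT, L1-HIT, MISS, L1-HIT, MISS, VC-HIT, L1-HIT, VC-HIT, VC-HIT]

  [0] addr=0x7b blk=30 s=2: MISS | VC []
  [1] addr=0x13 blk=4 s=0: MISS | VC []
  [2] addr=0x79 blk=30 s=2: L1-HIT | VC []
  [3] addr=0x7a blk=30 s=2: L1-HIT | VC []
  [4] addr=0x7a blk=30 s=2: L1-HIT | VC []
  [5] addr=0x7a blk=30 s=2: L1-HIT | VC []
  [6] addr=0x7b blk=30 s=2: L1-HIT | VC []
  [7] addr=0x78 blk=30 s=2: L1-HIT | VC []
  [8] addr=0x79 blk=30 s=2: L1-HIT | VC []
  [9] addr=0x7b blk=30 s=2: L1-HIT | VC []
  [10] addr=0x13 blk=4 s=0: L1-HIT | VC []
  [11] addr=0x7b blk=30 s=2: L1-HIT | VC []
  [12] addr=0x78 blk=30 s=2: L1-HIT | VC []
  [13] addr=0x79 blk=30 s=2: L1-HIT | VC []
  [14] addr=0x69 blk=26 s=2: MISS | VC [30]
  [15] addr=0x11 blk=4 s=0: L1-HIT | VC [30]
  [16] addr=0x22 blk=8 s=0: MISS | VC [30, 4]
  [17] addr=0x12 blk=4 s=0: VC-HIT | VC [30, 8]
  [18] addr=0x12 blk=4 s=0: L1-HIT | VC [30, 8]
  [19] addr=0x21 blk=8 s=0: VC-HIT | VC [30, 4]
  [20] addr=0x13 blk=4 s=0: VC-HIT | VC [30, 8]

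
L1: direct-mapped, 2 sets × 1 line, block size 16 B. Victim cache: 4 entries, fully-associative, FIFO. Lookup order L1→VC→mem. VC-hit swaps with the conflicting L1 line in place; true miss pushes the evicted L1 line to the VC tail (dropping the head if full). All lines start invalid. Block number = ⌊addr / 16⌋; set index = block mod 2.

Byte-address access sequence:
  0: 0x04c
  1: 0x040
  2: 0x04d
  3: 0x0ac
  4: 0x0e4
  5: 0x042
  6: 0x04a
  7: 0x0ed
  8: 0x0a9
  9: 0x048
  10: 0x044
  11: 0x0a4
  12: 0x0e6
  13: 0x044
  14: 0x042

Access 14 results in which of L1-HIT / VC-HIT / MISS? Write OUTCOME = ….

#0 0x4c→b4/s0 MISS; vc=[]
#1 0x40→b4/s0 L1-HIT; vc=[]
#2 0x4d→b4/s0 L1-HIT; vc=[]
#3 0xac→b10/s0 MISS; vc=[4]
#4 0xe4→b14/s0 MISS; vc=[4,10]
#5 0x42→b4/s0 VC-HIT; vc=[14,10]
#6 0x4a→b4/s0 L1-HIT; vc=[14,10]
#7 0xed→b14/s0 VC-HIT; vc=[4,10]
#8 0xa9→b10/s0 VC-HIT; vc=[4,14]
#9 0x48→b4/s0 VC-HIT; vc=[10,14]
#10 0x44→b4/s0 L1-HIT; vc=[10,14]
#11 0xa4→b10/s0 VC-HIT; vc=[4,14]
#12 0xe6→b14/s0 VC-HIT; vc=[4,10]
#13 0x44→b4/s0 VC-HIT; vc=[14,10]
#14 0x42→b4/s0 L1-HIT; vc=[14,10]

OUTCOME = L1-HIT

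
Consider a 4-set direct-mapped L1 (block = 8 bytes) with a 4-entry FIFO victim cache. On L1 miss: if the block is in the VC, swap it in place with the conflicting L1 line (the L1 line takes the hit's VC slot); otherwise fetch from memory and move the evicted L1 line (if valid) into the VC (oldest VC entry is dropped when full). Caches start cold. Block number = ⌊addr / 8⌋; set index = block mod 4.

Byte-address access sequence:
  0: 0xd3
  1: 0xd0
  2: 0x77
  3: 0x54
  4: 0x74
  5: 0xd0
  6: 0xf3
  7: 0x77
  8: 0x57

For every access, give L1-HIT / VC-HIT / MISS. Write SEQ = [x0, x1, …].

SEQ = [MISS, L1-HIT, MISS, MISS, VC-HIT, VC-HIT, MISS, VC-HIT, VC-HIT]

#0 0xd3→b26/s2 MISS; vc=[]
#1 0xd0→b26/s2 L1-HIT; vc=[]
#2 0x77→b14/s2 MISS; vc=[26]
#3 0x54→b10/s2 MISS; vc=[26,14]
#4 0x74→b14/s2 VC-HIT; vc=[26,10]
#5 0xd0→b26/s2 VC-HIT; vc=[14,10]
#6 0xf3→b30/s2 MISS; vc=[14,10,26]
#7 0x77→b14/s2 VC-HIT; vc=[30,10,26]
#8 0x57→b10/s2 VC-HIT; vc=[30,14,26]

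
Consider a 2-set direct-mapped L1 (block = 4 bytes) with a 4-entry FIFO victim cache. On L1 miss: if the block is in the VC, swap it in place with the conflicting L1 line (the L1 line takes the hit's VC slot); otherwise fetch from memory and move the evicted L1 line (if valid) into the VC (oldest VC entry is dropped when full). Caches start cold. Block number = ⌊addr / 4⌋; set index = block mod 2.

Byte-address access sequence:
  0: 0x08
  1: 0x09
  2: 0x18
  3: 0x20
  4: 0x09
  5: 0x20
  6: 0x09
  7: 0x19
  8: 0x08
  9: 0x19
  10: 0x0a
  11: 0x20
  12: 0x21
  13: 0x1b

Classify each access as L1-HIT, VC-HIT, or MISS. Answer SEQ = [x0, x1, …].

SEQ = [MISS, L1-HIT, MISS, MISS, VC-HIT, VC-HIT, VC-HIT, VC-HIT, VC-HIT, VC-HIT, VC-HIT, VC-HIT, L1-HIT, VC-HIT]

  [0] addr=0x8 blk=2 s=0: MISS | VC []
  [1] addr=0x9 blk=2 s=0: L1-HIT | VC []
  [2] addr=0x18 blk=6 s=0: MISS | VC [2]
  [3] addr=0x20 blk=8 s=0: MISS | VC [2, 6]
  [4] addr=0x9 blk=2 s=0: VC-HIT | VC [8, 6]
  [5] addr=0x20 blk=8 s=0: VC-HIT | VC [2, 6]
  [6] addr=0x9 blk=2 s=0: VC-HIT | VC [8, 6]
  [7] addr=0x19 blk=6 s=0: VC-HIT | VC [8, 2]
  [8] addr=0x8 blk=2 s=0: VC-HIT | VC [8, 6]
  [9] addr=0x19 blk=6 s=0: VC-HIT | VC [8, 2]
  [10] addr=0xa blk=2 s=0: VC-HIT | VC [8, 6]
  [11] addr=0x20 blk=8 s=0: VC-HIT | VC [2, 6]
  [12] addr=0x21 blk=8 s=0: L1-HIT | VC [2, 6]
  [13] addr=0x1b blk=6 s=0: VC-HIT | VC [2, 8]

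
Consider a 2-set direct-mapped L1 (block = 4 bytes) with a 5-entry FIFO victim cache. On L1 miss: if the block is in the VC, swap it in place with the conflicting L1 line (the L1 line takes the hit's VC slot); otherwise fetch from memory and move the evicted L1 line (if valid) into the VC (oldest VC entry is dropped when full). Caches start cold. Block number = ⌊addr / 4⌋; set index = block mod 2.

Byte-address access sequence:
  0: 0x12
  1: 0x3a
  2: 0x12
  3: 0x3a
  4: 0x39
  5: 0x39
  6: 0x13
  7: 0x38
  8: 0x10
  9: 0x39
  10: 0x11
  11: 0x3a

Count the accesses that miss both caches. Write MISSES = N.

0: 0x12 (blk 4, set 0) → MISS  vc=[]
1: 0x3a (blk 14, set 0) → MISS  vc=[4]
2: 0x12 (blk 4, set 0) → VC-HIT  vc=[14]
3: 0x3a (blk 14, set 0) → VC-HIT  vc=[4]
4: 0x39 (blk 14, set 0) → L1-HIT  vc=[4]
5: 0x39 (blk 14, set 0) → L1-HIT  vc=[4]
6: 0x13 (blk 4, set 0) → VC-HIT  vc=[14]
7: 0x38 (blk 14, set 0) → VC-HIT  vc=[4]
8: 0x10 (blk 4, set 0) → VC-HIT  vc=[14]
9: 0x39 (blk 14, set 0) → VC-HIT  vc=[4]
10: 0x11 (blk 4, set 0) → VC-HIT  vc=[14]
11: 0x3a (blk 14, set 0) → VC-HIT  vc=[4]

MISSES = 2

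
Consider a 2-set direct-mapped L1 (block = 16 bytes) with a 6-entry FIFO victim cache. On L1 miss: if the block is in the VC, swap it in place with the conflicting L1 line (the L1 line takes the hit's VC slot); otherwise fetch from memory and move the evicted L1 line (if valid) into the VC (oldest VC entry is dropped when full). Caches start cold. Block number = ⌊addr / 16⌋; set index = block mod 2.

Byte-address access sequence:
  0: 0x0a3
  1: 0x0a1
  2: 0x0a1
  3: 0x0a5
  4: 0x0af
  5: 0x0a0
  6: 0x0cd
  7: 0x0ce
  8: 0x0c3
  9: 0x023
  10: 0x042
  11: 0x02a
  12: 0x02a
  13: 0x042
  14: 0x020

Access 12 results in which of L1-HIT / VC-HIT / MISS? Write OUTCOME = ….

0: 0xa3 (blk 10, set 0) → MISS  vc=[]
1: 0xa1 (blk 10, set 0) → L1-HIT  vc=[]
2: 0xa1 (blk 10, set 0) → L1-HIT  vc=[]
3: 0xa5 (blk 10, set 0) → L1-HIT  vc=[]
4: 0xaf (blk 10, set 0) → L1-HIT  vc=[]
5: 0xa0 (blk 10, set 0) → L1-HIT  vc=[]
6: 0xcd (blk 12, set 0) → MISS  vc=[10]
7: 0xce (blk 12, set 0) → L1-HIT  vc=[10]
8: 0xc3 (blk 12, set 0) → L1-HIT  vc=[10]
9: 0x23 (blk 2, set 0) → MISS  vc=[10, 12]
10: 0x42 (blk 4, set 0) → MISS  vc=[10, 12, 2]
11: 0x2a (blk 2, set 0) → VC-HIT  vc=[10, 12, 4]
12: 0x2a (blk 2, set 0) → L1-HIT  vc=[10, 12, 4]
13: 0x42 (blk 4, set 0) → VC-HIT  vc=[10, 12, 2]
14: 0x20 (blk 2, set 0) → VC-HIT  vc=[10, 12, 4]

OUTCOME = L1-HIT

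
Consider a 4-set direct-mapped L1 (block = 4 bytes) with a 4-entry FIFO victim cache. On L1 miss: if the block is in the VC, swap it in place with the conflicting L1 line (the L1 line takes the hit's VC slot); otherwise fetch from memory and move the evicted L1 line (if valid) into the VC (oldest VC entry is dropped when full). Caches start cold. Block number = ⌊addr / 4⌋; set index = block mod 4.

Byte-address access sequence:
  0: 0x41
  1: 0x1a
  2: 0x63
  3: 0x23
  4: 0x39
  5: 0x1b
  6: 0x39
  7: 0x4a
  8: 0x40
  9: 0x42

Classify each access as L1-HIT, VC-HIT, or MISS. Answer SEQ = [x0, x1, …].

SEQ = [MISS, MISS, MISS, MISS, MISS, VC-HIT, VC-HIT, MISS, VC-HIT, L1-HIT]

  [0] addr=0x41 blk=16 s=0: MISS | VC []
  [1] addr=0x1a blk=6 s=2: MISS | VC []
  [2] addr=0x63 blk=24 s=0: MISS | VC [16]
  [3] addr=0x23 blk=8 s=0: MISS | VC [16, 24]
  [4] addr=0x39 blk=14 s=2: MISS | VC [16, 24, 6]
  [5] addr=0x1b blk=6 s=2: VC-HIT | VC [16, 24, 14]
  [6] addr=0x39 blk=14 s=2: VC-HIT | VC [16, 24, 6]
  [7] addr=0x4a blk=18 s=2: MISS | VC [16, 24, 6, 14]
  [8] addr=0x40 blk=16 s=0: VC-HIT | VC [8, 24, 6, 14]
  [9] addr=0x42 blk=16 s=0: L1-HIT | VC [8, 24, 6, 14]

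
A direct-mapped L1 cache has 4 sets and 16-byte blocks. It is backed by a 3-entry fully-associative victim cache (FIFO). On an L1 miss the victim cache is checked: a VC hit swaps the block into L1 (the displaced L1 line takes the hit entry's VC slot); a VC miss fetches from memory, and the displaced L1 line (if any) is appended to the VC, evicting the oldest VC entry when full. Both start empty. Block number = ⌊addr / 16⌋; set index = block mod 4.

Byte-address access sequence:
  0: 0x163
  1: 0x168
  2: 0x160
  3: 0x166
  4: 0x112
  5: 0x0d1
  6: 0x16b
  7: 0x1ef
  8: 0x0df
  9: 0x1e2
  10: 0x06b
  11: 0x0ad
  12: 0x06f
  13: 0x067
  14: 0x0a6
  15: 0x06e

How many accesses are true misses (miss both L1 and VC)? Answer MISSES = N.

MISSES = 6

  [0] addr=0x163 blk=22 s=2: MISS | VC []
  [1] addr=0x168 blk=22 s=2: L1-HIT | VC []
  [2] addr=0x160 blk=22 s=2: L1-HIT | VC []
  [3] addr=0x166 blk=22 s=2: L1-HIT | VC []
  [4] addr=0x112 blk=17 s=1: MISS | VC []
  [5] addr=0xd1 blk=13 s=1: MISS | VC [17]
  [6] addr=0x16b blk=22 s=2: L1-HIT | VC [17]
  [7] addr=0x1ef blk=30 s=2: MISS | VC [17, 22]
  [8] addr=0xdf blk=13 s=1: L1-HIT | VC [17, 22]
  [9] addr=0x1e2 blk=30 s=2: L1-HIT | VC [17, 22]
  [10] addr=0x6b blk=6 s=2: MISS | VC [17, 22, 30]
  [11] addr=0xad blk=10 s=2: MISS | VC [22, 30, 6]
  [12] addr=0x6f blk=6 s=2: VC-HIT | VC [22, 30, 10]
  [13] addr=0x67 blk=6 s=2: L1-HIT | VC [22, 30, 10]
  [14] addr=0xa6 blk=10 s=2: VC-HIT | VC [22, 30, 6]
  [15] addr=0x6e blk=6 s=2: VC-HIT | VC [22, 30, 10]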